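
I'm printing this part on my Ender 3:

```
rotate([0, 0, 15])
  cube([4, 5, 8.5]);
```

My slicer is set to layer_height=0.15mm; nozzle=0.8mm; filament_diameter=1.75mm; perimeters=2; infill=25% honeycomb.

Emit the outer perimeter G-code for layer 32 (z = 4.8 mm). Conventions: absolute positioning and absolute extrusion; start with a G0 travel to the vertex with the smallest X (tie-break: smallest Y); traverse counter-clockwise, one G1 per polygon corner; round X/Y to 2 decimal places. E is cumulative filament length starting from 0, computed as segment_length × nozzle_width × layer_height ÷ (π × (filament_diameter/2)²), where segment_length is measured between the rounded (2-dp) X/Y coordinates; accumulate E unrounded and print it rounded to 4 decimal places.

G0 X-1.29 Y4.83 Z4.80
G1 X0.00 Y0.00 E0.2494
G1 X3.86 Y1.04 E0.4489
G1 X2.57 Y5.86 E0.6978
G1 X-1.29 Y4.83 E0.8971

At z = 4.8 mm: the cube (footprint 4×5) is included at this height; (whole slice rotated 15° about Z — lengths, areas and connectivity unchanged). The outline is a single polygon with 4 vertices. Extrusion per mm of travel: 0.8 × 0.15 / (π × 0.875²) = 0.049890. Accumulating E over each segment gives final E = 0.8971.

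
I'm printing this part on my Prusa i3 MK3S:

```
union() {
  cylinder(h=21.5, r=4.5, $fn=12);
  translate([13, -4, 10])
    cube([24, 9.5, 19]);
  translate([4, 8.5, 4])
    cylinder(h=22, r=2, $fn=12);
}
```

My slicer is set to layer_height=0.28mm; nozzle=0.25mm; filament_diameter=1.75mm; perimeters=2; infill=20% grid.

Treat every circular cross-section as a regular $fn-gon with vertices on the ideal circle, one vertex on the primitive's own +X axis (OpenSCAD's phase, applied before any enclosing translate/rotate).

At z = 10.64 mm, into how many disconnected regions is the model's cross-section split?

At z = 10.64 mm: the r=4.5 cylinder contributes a regular 12-gon of circumradius 4.5; the 24×9.5 cube at (13, -4) contributes its full rectangle; the r=2 cylinder at (4, 8.5) contributes a regular 12-gon of circumradius 2; Taking the union: the 3 present regions are separate (no shared area or edge), so areas and boundary lengths simply add and each stays a separate island — 3 connected regions. The result has 3 disconnected regions.

3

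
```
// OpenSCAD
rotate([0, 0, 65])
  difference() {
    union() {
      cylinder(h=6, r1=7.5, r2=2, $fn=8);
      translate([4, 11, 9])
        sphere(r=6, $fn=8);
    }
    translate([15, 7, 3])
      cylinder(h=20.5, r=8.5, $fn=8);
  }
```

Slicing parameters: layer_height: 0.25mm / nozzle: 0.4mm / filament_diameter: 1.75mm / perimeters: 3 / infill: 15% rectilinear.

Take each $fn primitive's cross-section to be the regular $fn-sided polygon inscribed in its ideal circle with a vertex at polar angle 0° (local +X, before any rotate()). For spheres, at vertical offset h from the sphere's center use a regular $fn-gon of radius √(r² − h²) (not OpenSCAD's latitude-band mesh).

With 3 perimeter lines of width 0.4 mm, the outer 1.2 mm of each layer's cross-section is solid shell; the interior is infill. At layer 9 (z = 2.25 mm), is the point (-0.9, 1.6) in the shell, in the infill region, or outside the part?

infill

At z = 2.25 mm: the cone (r1=7.5→r2=2) has section circumradius 5.438 here — a regular 8-gon; the sphere at (4, 11) does not reach this height (|z−center|=6.750 > r=6); Taking the union: only the cone is present, so the union is just that shape — 1 connected region; the cylinder at (15, 7) is absent (z outside [3, 23.5]); After the difference (first − rest): none of the subtracted shapes is present at this height, so that combined region is unchanged — 1 connected region; (whole slice rotated 65° about Z — lengths, areas and connectivity unchanged). Overall, the cross-section is a single solid region. Undo the 65° rotation: the query point maps to (1.070, 1.492) in the un-rotated model frame. The nearest boundary edge runs (3.84, 3.84)→(0.00, 5.44); distance from the point to it = 3.24 mm. The point is inside the cross-section and 3.24 mm from the nearest boundary — more than the 1.2 mm shell width (3 × 0.4), so it's in the infill interior.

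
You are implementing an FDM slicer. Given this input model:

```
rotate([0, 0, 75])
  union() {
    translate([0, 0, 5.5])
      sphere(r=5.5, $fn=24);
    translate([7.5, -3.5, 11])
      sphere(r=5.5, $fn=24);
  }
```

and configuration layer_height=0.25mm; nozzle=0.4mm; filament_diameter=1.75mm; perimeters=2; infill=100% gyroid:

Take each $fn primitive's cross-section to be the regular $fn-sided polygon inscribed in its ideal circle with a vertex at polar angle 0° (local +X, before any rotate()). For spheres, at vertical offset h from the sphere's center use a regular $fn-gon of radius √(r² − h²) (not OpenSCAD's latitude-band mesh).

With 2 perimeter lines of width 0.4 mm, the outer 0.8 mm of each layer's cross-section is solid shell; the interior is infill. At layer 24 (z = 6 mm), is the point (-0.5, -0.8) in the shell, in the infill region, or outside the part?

infill

At z = 6 mm: the sphere: section is a regular 24-gon, circumradius = √(r²−h²) = √(5.5²−0.5²) = 5.477; the r=5.5 sphere at (7.5, -3.5) contributes a regular 24-gon of circumradius √(5.5²−5²) = 2.291; Merging all regions: the 2 present regions are separate (no shared area or edge), so areas and boundary lengths simply add and each stays a separate island — 2 connected regions; (whole slice rotated 75° about Z — lengths, areas and connectivity unchanged). Overall, the cross-section has 2 separate islands. Undo the 75° rotation: the query point maps to (-0.902, 0.276) in the un-rotated model frame. The nearest boundary edge runs (-5.29, 1.42)→(-4.74, 2.74); distance from the point to it = 4.49 mm. (Shell/infill is judged within the island containing the point — the largest one.) The point is inside the cross-section and 4.49 mm from the nearest boundary — more than the 0.8 mm shell width (2 × 0.4), so it's in the infill interior.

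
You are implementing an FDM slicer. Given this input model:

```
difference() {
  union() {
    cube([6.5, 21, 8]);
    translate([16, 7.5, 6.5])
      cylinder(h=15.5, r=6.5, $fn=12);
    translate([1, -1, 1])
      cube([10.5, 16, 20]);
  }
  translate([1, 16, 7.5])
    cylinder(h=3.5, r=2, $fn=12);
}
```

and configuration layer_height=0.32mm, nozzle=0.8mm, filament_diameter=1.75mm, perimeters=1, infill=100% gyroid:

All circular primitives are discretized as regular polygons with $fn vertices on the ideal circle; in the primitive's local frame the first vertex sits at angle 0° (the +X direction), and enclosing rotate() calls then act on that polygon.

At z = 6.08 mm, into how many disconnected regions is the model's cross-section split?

At z = 6.08 mm: the 6.5×21 cube contributes its full rectangle; the cylinder at (16, 7.5) does not reach this height (z outside [6.5, 22]); the cube at (1, -1) (footprint 10.5×16) is included at this height; Merging all regions: the regions partially overlap (shared area 82.50 mm²), so overlapping operands fuse into one piece — 1 connected region; the cylinder at (1, 16) is absent (z outside [7.5, 11]); After the difference (first − rest): none of the subtracted shapes is present at this height, so that combined region is unchanged — 1 connected region. The result has 1 disconnected region.

1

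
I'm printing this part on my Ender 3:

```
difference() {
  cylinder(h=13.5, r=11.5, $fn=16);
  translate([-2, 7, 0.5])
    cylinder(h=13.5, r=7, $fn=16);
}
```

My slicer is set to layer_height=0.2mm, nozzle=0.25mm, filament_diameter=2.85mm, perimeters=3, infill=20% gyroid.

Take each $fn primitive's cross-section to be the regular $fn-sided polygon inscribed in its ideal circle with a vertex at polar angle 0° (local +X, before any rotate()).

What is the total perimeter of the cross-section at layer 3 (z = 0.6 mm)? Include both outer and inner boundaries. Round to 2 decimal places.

83.22 mm

At z = 0.6 mm: the cylinder: section is a regular 16-gon, circumradius r=11.5 (perimeter = 2·16·11.500·sin(180°/16) = 71.79 mm); the r=7 cylinder at (-2, 7) gives a regular 16-gon of circumradius 7 (constant along its height) (perimeter = 2·16·7.000·sin(180°/16) = 43.70 mm); Subtracting the remaining from the first: starting from the r=11.5 cylinder, the r=7 cylinder at (-2, 7) partially overlaps it — only the 120.67 mm² overlap (of its 150.01 mm²) is removed, clipping the outline — boundary = 83.22 mm. Overall, the cross-section is a single solid region. Total boundary length (outer) = 83.22 mm.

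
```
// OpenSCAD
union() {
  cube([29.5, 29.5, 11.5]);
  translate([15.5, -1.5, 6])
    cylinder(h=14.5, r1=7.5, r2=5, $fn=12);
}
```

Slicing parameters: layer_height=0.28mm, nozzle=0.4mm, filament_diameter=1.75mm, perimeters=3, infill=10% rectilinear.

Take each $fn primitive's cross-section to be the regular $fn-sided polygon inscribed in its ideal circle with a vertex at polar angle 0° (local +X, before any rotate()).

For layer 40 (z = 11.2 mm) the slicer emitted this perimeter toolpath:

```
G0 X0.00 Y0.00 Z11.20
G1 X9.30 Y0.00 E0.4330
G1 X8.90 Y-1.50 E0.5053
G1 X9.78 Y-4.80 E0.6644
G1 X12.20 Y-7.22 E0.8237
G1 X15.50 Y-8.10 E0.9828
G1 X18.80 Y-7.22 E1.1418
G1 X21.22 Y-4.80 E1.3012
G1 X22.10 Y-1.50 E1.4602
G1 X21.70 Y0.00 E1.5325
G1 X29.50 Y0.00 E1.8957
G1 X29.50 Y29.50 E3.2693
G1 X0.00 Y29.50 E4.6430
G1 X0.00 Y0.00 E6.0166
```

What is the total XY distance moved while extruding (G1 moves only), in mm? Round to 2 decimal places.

129.21 mm

Sum the Euclidean lengths of each G1 segment: total = 129.21 mm.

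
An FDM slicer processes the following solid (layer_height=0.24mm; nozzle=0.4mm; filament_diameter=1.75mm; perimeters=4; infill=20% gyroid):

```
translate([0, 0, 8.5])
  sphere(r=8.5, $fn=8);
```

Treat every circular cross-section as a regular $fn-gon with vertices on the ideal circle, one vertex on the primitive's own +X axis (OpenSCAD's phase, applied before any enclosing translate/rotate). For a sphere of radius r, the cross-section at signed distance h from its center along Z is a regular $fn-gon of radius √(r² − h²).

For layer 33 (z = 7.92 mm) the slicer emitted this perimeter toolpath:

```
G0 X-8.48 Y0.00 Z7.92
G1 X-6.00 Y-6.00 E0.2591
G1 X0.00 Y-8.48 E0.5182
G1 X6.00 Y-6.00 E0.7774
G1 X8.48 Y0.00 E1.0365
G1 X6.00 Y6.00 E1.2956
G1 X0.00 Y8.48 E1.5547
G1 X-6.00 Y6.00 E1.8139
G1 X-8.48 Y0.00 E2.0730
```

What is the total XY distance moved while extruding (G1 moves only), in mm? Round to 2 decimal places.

51.94 mm

Sum the Euclidean lengths of each G1 segment: total = 51.94 mm.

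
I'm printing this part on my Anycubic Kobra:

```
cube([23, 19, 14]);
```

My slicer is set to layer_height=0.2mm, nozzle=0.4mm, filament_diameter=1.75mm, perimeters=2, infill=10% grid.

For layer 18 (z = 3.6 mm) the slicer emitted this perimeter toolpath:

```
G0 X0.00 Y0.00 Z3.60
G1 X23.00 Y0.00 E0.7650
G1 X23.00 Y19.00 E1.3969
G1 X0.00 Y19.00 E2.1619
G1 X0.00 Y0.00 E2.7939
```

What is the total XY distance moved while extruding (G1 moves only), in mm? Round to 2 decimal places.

84.00 mm

Sum the Euclidean lengths of each G1 segment: total = 84.00 mm.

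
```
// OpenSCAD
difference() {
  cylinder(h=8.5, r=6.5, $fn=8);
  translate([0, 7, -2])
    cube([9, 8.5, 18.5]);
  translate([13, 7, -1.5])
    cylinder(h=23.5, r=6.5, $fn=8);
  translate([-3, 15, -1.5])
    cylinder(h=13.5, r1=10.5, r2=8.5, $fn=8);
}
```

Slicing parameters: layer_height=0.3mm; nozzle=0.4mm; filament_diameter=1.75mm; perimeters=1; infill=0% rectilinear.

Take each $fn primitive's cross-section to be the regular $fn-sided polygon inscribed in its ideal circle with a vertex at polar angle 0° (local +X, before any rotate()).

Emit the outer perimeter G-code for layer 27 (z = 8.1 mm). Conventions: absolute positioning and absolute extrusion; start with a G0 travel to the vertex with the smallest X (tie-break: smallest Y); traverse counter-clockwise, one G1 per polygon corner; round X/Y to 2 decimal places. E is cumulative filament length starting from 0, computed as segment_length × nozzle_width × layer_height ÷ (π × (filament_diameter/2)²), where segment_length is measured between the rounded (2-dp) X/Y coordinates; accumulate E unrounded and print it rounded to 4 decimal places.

At z = 8.1 mm: the cylinder: section is a regular 8-gon, circumradius r=6.5; the cube at (0, 7) (footprint 9×8.5) is included at this height; the r=6.5 cylinder at (13, 7) contributes a regular 8-gon of circumradius 6.5; the cone at (-3, 15) contributes a regular 8-gon of circumradius 9.078 (interpolated between r1=10.5 and r2=8.5 at t=0.711); Subtracting the remaining from the first: starting from the r=6.5 cylinder, the 9×8.5 cube at (0, 7) misses the remaining region (no effect); the r=6.5 cylinder at (13, 7) misses the remaining region (no effect); the cone at (-3, 15) misses the remaining region (no effect) — 1 connected region. The outline is a single polygon with 8 vertices. Extrusion per mm of travel: 0.4 × 0.3 / (π × 0.875²) = 0.049890. Accumulating E over each segment gives final E = 1.9864.

G0 X-6.50 Y0.00 Z8.10
G1 X-4.60 Y-4.60 E0.2483
G1 X0.00 Y-6.50 E0.4966
G1 X4.60 Y-4.60 E0.7449
G1 X6.50 Y0.00 E0.9932
G1 X4.60 Y4.60 E1.2415
G1 X0.00 Y6.50 E1.4898
G1 X-4.60 Y4.60 E1.7381
G1 X-6.50 Y0.00 E1.9864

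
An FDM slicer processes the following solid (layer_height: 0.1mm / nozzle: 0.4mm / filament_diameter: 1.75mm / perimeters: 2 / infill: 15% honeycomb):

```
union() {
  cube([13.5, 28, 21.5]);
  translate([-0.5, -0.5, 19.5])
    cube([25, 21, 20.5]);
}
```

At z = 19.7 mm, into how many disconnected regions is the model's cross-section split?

At z = 19.7 mm: the cube is present — its section is the full 13.5×28 rectangle; the 25×21 cube at (-0.5, -0.5) contributes its full rectangle; Taking the union: the regions partially overlap (shared area 276.75 mm²), so overlapping operands fuse into one piece — 1 connected region. The result has 1 disconnected region.

1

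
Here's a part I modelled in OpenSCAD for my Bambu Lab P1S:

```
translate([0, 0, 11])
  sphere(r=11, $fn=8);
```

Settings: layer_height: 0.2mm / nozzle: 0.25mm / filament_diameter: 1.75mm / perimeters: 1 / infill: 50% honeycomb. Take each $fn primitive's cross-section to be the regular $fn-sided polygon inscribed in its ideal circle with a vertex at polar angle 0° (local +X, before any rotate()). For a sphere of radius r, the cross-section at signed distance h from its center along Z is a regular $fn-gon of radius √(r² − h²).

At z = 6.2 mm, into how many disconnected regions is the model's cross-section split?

At z = 6.2 mm: the r=11 sphere slices to a regular 8-gon of circumradius 9.897 (√(r²−h²) with h=4.8 from center). The result has 1 disconnected region.

1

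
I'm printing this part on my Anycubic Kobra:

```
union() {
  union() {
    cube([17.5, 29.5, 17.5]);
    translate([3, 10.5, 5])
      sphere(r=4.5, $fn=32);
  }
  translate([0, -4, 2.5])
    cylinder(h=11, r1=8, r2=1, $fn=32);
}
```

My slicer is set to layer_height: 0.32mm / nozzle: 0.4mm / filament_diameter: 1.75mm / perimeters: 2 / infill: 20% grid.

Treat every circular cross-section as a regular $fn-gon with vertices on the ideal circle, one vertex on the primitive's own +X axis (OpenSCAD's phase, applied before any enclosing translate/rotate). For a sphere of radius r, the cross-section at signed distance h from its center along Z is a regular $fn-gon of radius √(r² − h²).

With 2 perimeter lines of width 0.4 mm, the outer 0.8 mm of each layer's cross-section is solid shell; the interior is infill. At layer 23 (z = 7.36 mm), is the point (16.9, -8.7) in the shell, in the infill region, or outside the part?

At z = 7.36 mm: the cube is present — its section is the full 17.5×29.5 rectangle; the sphere at (3, 10.5): section is a regular 32-gon, circumradius = √(r²−h²) = √(4.5²−2.36²) = 3.832; Merging all regions: the regions partially overlap (shared area 43.18 mm²), so overlapping operands fuse into one piece — 1 connected region; the cone at (0, -4): at t=0.442 of its height the radius interpolates to r₁+(r₂−r₁)t = 4.907, giving a regular 32-gon of that circumradius; Taking the union: the regions partially overlap (shared area 1.71 mm²), so overlapping operands fuse into one piece — 1 connected region. Overall, the cross-section is a single solid region. The nearest boundary edge runs (17.50, 0.00)→(2.82, 0.00); distance from the point to it = 8.70 mm. The point is not inside any of the regions above, so it lies outside the cross-section (8.70 mm from the nearest boundary).

outside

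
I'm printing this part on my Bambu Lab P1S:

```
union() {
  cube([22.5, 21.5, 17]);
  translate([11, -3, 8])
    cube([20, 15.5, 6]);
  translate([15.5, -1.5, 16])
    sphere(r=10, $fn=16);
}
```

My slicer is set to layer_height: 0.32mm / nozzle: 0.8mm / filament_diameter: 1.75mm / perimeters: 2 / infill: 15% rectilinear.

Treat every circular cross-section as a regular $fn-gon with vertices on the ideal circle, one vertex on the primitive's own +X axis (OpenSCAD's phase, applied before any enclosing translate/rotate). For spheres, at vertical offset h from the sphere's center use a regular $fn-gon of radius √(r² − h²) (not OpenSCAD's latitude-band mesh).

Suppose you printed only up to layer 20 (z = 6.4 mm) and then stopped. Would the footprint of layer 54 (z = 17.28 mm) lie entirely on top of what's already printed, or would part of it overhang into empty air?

part overhangs

Compare the two slices. At z = 6.4: the cube (footprint 22.5×21.5) is included at this height (area 483.75 mm²); the cube at (11, -3) is not intersected at this z (z outside [8, 14]); the r=10 sphere at (15.5, -1.5) contributes a regular 16-gon of circumradius √(10²−9.6²) = 2.800 (area = (16/2)·2.800²·sin(360°/16) = 24.00 mm²); Taking the union: the regions partially overlap — summed areas 507.75 mm² minus the doubly-counted overlap 4.13 mm² gives 503.62 mm² — area = 503.62 mm². At z = 17.28: the cube does not reach this height (z outside [0, 17]); the cube at (11, -3) is absent (z outside [8, 14]); the sphere at (15.5, -1.5): section is a regular 16-gon, circumradius = √(r²−h²) = √(10²−1.28²) = 9.918 (area = (16/2)·9.918²·sin(360°/16) = 301.13 mm²); Taking the union: only the r=10 sphere at (15.5, -1.5) is present, so the union is just that shape — area = 301.13 mm². Checking containment: at z = 17.28 the cross-section extends beyond the z = 6.4 cross-section by about 168.99 mm².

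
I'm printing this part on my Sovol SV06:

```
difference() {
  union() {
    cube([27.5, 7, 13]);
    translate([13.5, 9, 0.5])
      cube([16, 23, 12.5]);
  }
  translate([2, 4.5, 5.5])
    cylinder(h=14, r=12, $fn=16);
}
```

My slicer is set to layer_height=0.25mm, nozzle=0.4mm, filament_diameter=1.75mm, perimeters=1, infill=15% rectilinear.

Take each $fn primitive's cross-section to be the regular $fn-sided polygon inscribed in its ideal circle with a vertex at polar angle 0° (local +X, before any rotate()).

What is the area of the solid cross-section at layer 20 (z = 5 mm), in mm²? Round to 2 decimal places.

560.50 mm²

At z = 5 mm: the cube (footprint 27.5×7) is included at this height (area 192.50 mm²); the 16×23 cube at (13.5, 9) contributes its full rectangle (area 368.00 mm²); Taking the union: the 2 present regions are separate (no shared area or edge), so areas and boundary lengths simply add and each stays a separate island — area = 560.50 mm²; the cylinder at (2, 4.5) is not intersected at this z (z outside [5.5, 19.5]); Taking the first minus the rest: none of the subtracted shapes is present at this height, so that combined region is unchanged — area = 560.50 mm². Overall, the cross-section has 2 separate islands. Net area = 560.50 mm².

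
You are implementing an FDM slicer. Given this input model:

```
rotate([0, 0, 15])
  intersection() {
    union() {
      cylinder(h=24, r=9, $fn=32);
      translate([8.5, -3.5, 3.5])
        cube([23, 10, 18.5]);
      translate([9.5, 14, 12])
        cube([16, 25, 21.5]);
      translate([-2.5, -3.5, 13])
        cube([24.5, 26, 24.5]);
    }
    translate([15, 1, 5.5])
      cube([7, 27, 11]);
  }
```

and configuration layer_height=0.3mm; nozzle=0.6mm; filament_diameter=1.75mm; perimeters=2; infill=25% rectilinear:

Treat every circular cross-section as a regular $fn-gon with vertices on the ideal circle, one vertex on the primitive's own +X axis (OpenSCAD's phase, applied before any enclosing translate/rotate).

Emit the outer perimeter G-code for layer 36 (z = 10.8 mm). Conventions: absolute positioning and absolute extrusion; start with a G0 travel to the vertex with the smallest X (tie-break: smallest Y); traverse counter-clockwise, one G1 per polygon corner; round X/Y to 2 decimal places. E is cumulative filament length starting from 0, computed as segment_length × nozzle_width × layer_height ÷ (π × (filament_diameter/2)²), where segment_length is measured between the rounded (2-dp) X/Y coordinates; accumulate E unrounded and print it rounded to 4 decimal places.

G0 X12.81 Y10.16 Z10.80
G1 X14.23 Y4.85 E0.4113
G1 X20.99 Y6.66 E0.9350
G1 X19.57 Y11.97 E1.3464
G1 X12.81 Y10.16 E1.8701

At z = 10.8 mm: the r=9 cylinder contributes a regular 32-gon of circumradius 9; the 23×10 cube at (8.5, -3.5) contributes its full rectangle; the cube at (9.5, 14) is absent (z outside [12, 33.5]); the cube at (-2.5, -3.5) does not reach this height (z outside [13, 37.5]); Merging all regions: the regions partially overlap (shared area 1.80 mm²), so overlapping operands fuse into one piece — 1 connected region; the cube at (15, 1) (footprint 7×27) is included at this height; Taking the intersection: the 7×27 cube at (15, 1) partially overlaps the result so far; clipping to the common part keeps 38.50 mm² — 1 connected region; (whole slice rotated 15° about Z — lengths, areas and connectivity unchanged). The outline is a single polygon with 4 vertices. Extrusion per mm of travel: 0.6 × 0.3 / (π × 0.875²) = 0.074835. Accumulating E over each segment gives final E = 1.8701.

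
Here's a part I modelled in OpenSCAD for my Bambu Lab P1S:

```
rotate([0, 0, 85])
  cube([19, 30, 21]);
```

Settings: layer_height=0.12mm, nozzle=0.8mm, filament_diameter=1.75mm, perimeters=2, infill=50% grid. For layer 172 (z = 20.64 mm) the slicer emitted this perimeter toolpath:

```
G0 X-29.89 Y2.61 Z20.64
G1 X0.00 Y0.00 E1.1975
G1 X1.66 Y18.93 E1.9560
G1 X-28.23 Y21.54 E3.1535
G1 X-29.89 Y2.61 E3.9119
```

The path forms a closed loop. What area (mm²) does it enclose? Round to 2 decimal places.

Apply the shoelace formula to the sequence of (X, Y) vertices; enclosed area = 570.15 mm².

570.15 mm²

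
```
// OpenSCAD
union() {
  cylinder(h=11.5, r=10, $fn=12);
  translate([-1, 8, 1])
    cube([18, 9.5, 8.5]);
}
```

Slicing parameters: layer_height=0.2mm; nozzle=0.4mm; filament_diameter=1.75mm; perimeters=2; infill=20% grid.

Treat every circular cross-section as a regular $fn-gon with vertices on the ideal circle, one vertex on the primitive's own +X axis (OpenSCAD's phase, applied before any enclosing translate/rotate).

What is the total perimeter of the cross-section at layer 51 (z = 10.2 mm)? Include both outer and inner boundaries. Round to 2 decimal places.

At z = 10.2 mm: the cylinder: section is a regular 12-gon, circumradius r=10 (perimeter = 2·12·10.000·sin(180°/12) = 62.12 mm); the cube at (-1, 8) is absent (z outside [1, 9.5]); Taking the union: only the r=10 cylinder is present, so the union is just that shape — boundary = 62.12 mm. Overall, the cross-section is a single solid region. Total boundary length (outer) = 62.12 mm.

62.12 mm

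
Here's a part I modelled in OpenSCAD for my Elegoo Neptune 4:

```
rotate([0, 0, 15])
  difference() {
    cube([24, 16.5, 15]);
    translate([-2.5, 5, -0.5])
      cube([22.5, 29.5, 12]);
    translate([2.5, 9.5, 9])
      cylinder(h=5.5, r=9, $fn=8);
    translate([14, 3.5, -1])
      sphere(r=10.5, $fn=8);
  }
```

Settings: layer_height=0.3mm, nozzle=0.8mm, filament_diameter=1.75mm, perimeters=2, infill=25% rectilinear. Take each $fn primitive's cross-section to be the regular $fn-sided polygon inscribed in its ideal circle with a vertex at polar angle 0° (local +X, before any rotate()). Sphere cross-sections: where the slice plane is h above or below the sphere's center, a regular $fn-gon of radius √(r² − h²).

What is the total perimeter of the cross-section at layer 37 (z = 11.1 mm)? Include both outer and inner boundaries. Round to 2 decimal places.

At z = 11.1 mm: the cube (footprint 24×16.5) is included at this height (perimeter 81.00 mm); the cube at (-2.5, 5) (footprint 22.5×29.5) is included at this height (perimeter 104.00 mm); the r=9 cylinder at (2.5, 9.5) gives a regular 8-gon of circumradius 9 (constant along its height) (perimeter = 2·8·9.000·sin(180°/8) = 55.11 mm); the sphere at (14, 3.5) does not reach this height (|z−center|=12.100 > r=10.5); Taking the first minus the rest: starting from the 24×16.5 cube, the 22.5×29.5 cube at (-2.5, 5) partially overlaps it — only the 230.00 mm² overlap (of its 663.75 mm²) is removed, clipping the outline; the r=9 cylinder at (2.5, 9.5) partially overlaps it — only the 30.93 mm² overlap (of its 229.10 mm²) is removed, clipping the outline — boundary = 79.51 mm; (whole slice rotated 15° about Z — lengths, areas and connectivity unchanged). Overall, the cross-section is a single solid region. Total boundary length (outer) = 79.51 mm.

79.51 mm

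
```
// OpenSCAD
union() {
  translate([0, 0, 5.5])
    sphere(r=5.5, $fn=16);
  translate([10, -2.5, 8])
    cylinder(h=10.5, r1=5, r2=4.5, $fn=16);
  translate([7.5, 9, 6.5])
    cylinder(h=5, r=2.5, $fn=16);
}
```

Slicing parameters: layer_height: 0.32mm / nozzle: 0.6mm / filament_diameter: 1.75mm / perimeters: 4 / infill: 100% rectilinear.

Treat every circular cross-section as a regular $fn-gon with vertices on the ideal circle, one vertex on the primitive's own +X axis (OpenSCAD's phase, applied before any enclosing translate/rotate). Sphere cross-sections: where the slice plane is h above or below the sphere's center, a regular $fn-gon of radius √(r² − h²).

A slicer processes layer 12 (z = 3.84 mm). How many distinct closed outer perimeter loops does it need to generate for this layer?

1

At z = 3.84 mm: the r=5.5 sphere contributes a regular 16-gon of circumradius √(5.5²−1.66²) = 5.244; the cone at (10, -2.5) does not reach this height (z outside [8, 18.5]); the cylinder at (7.5, 9) is absent (z outside [6.5, 11.5]); Taking the union: only the r=5.5 sphere is present, so the union is just that shape — 1 connected region. The result has 1 disconnected region.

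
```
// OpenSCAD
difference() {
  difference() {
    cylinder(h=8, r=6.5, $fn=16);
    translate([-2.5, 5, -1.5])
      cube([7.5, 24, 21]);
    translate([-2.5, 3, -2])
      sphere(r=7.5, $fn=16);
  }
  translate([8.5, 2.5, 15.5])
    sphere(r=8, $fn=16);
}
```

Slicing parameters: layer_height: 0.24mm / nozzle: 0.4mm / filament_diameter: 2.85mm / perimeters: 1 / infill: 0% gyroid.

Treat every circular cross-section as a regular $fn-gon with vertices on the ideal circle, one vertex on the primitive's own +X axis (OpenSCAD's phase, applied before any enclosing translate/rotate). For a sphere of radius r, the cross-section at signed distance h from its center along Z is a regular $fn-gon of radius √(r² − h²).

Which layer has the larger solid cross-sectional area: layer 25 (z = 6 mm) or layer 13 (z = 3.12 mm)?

Layer 25 (z = 6): the r=6.5 cylinder gives a regular 16-gon of circumradius 6.5 (constant along its height) (area = (16/2)·6.500²·sin(360°/16) = 129.35 mm²); the cube at (-2.5, 5) is present — its section is the full 7.5×24 rectangle (area 180.00 mm²); the sphere at (-2.5, 3) is absent (|z−center|=8.000 > r=7.5); Subtracting the remaining from the first: starting from the r=6.5 cylinder (129.35 mm²), the 7.5×24 cube at (-2.5, 5) partially overlaps it — only the 7.00 mm² overlap (of its 180.00 mm²) is removed, clipping the outline — area = 122.35 mm²; the sphere at (8.5, 2.5) is not intersected at this z (|z−center|=9.500 > r=8); Taking the first minus the rest: none of the subtracted shapes is present at this height, so the result so far is unchanged — area = 122.35 mm². So its area = 122.35 mm². Layer 13 (z = 3.12): the r=6.5 cylinder contributes a regular 16-gon of circumradius 6.5 (area = (16/2)·6.500²·sin(360°/16) = 129.35 mm²); the cube at (-2.5, 5) (footprint 7.5×24) is included at this height (area 180.00 mm²); the sphere at (-2.5, 3): section is a regular 16-gon, circumradius = √(r²−h²) = √(7.5²−5.12²) = 5.480 (area = (16/2)·5.480²·sin(360°/16) = 91.95 mm²); After the difference (first − rest): starting from the r=6.5 cylinder (129.35 mm²), the 7.5×24 cube at (-2.5, 5) partially overlaps it — only the 7.00 mm² overlap (of its 180.00 mm²) is removed, clipping the outline; the r=7.5 sphere at (-2.5, 3) partially overlaps it — only the 57.67 mm² overlap (of its 91.95 mm²) is removed, clipping the outline — area = 64.68 mm²; the sphere at (8.5, 2.5) is not intersected at this z (|z−center|=12.380 > r=8); Subtracting the remaining from the first: none of the subtracted shapes is present at this height, so that combined region is unchanged — area = 64.68 mm². So its area = 64.68 mm². Layer 25 is larger (122.35 vs 64.68 mm²).

layer 25 (z = 6 mm)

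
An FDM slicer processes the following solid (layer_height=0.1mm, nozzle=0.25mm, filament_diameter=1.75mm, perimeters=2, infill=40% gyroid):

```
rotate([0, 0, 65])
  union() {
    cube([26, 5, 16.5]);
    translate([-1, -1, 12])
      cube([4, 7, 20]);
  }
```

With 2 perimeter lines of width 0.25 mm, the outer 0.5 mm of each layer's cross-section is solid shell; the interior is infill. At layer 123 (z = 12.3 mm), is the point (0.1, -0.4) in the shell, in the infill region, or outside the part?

infill

At z = 12.3 mm: the cube (footprint 26×5) is included at this height; the cube at (-1, -1) is present — its section is the full 4×7 rectangle; Taking the union: the regions partially overlap (shared area 15.00 mm²), so overlapping operands fuse into one piece — 1 connected region; (whole slice rotated 65° about Z — lengths, areas and connectivity unchanged). Overall, the cross-section is a single solid region. Undo the 65° rotation: the query point maps to (-0.320, -0.260) in the un-rotated model frame. The nearest boundary edge runs (-1.00, -1.00)→(-1.00, 6.00); distance from the point to it = 0.68 mm. The point is inside the cross-section and 0.68 mm from the nearest boundary — more than the 0.5 mm shell width (2 × 0.25), so it's in the infill interior.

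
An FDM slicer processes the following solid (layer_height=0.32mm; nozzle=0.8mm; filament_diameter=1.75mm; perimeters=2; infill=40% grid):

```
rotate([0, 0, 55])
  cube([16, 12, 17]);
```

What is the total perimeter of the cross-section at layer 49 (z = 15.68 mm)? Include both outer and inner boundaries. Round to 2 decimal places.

56.00 mm

At z = 15.68 mm: the cube is present — its section is the full 16×12 rectangle (perimeter 56.00 mm); (rotated 55° about Z; rotation is an isometry so areas/perimeters/island counts are preserved). Overall, the cross-section is a single solid region. Total boundary length (outer) = 56.00 mm.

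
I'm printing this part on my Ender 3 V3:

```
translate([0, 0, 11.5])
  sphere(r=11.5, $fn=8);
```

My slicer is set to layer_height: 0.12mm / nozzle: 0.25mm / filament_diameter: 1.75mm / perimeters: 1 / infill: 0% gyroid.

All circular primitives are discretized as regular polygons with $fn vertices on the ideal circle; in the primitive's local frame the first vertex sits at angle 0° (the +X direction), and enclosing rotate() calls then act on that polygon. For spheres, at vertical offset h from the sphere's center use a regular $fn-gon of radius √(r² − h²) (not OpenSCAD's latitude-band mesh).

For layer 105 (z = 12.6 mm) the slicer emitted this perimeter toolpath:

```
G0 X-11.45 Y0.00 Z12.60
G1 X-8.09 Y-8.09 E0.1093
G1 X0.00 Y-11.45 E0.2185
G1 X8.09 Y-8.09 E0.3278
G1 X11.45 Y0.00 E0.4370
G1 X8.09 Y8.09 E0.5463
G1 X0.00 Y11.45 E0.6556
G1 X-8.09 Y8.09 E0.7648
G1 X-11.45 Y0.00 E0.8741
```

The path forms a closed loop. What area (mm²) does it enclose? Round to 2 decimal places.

370.52 mm²

Apply the shoelace formula to the sequence of (X, Y) vertices; enclosed area = 370.52 mm².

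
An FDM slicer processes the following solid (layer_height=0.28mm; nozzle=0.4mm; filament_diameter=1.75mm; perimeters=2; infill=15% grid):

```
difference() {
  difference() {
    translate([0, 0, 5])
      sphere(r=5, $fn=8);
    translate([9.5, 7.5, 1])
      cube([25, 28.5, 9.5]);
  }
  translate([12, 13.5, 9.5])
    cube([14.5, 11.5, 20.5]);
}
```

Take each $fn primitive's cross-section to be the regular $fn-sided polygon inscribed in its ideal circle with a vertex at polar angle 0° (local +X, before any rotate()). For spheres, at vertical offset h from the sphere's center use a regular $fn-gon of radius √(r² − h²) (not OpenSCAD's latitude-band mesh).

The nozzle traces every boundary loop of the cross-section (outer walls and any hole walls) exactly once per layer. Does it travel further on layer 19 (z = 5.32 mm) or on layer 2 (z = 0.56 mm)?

layer 19 (z = 5.32 mm)

Layer 19 (z = 5.32): the sphere: section is a regular 8-gon, circumradius = √(r²−h²) = √(5²−0.32²) = 4.990 (perimeter = 2·8·4.990·sin(180°/8) = 30.55 mm); the cube at (9.5, 7.5) (footprint 25×28.5) is included at this height (perimeter 107.00 mm); Taking the first minus the rest: starting from the r=5 sphere, the 25×28.5 cube at (9.5, 7.5) misses the remaining region (no effect) — boundary = 30.55 mm; the cube at (12, 13.5) is not intersected at this z (z outside [9.5, 30]); Taking the first minus the rest: none of the subtracted shapes is present at this height, so the result so far is unchanged — boundary = 30.55 mm. So its perimeter = 30.55 mm. Layer 2 (z = 0.56): the r=5 sphere slices to a regular 8-gon of circumradius 2.299 (√(r²−h²) with h=4.44 from center) (perimeter = 2·8·2.299·sin(180°/8) = 14.08 mm); the cube at (9.5, 7.5) is absent (z outside [1, 10.5]); Subtracting the remaining from the first: none of the subtracted shapes is present at this height, so the r=5 sphere is unchanged — boundary = 14.08 mm; the cube at (12, 13.5) is not intersected at this z (z outside [9.5, 30]); After the difference (first − rest): none of the subtracted shapes is present at this height, so that combined region is unchanged — boundary = 14.08 mm. So its perimeter = 14.08 mm. Layer 19 is larger (30.55 vs 14.08 mm).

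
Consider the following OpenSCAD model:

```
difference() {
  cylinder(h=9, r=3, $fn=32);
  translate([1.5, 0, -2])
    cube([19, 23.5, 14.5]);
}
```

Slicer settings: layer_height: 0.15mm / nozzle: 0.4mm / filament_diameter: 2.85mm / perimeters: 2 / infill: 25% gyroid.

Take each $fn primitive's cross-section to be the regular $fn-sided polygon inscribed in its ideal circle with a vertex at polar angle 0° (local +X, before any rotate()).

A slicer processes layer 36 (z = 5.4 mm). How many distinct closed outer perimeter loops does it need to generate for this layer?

At z = 5.4 mm: the cylinder: section is a regular 32-gon, circumradius r=3; the cube at (1.5, 0) is present — its section is the full 19×23.5 rectangle; After the difference (first − rest): starting from the r=3 cylinder, the 19×23.5 cube at (1.5, 0) partially overlaps it — only the 2.73 mm² overlap (of its 446.50 mm²) is removed, clipping the outline — 1 connected region. The result has 1 disconnected region.

1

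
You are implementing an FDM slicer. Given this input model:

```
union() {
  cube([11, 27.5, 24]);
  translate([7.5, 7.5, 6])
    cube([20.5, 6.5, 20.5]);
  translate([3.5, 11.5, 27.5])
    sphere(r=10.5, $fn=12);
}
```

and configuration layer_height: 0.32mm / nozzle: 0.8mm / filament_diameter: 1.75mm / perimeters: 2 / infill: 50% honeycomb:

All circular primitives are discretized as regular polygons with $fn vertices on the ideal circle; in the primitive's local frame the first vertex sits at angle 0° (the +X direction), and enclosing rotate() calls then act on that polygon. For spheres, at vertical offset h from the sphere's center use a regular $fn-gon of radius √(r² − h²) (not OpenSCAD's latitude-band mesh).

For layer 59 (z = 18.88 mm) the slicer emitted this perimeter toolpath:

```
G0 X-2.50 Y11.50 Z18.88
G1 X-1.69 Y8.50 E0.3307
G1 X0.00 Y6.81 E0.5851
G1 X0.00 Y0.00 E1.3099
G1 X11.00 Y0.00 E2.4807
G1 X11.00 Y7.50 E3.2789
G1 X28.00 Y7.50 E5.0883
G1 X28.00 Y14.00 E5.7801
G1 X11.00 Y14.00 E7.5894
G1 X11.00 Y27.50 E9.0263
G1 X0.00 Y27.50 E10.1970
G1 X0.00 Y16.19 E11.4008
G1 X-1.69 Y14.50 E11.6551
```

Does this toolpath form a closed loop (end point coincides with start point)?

no

Start point (G0): (-2.50, 11.50). End point (last G1): the path does not return to the start — open.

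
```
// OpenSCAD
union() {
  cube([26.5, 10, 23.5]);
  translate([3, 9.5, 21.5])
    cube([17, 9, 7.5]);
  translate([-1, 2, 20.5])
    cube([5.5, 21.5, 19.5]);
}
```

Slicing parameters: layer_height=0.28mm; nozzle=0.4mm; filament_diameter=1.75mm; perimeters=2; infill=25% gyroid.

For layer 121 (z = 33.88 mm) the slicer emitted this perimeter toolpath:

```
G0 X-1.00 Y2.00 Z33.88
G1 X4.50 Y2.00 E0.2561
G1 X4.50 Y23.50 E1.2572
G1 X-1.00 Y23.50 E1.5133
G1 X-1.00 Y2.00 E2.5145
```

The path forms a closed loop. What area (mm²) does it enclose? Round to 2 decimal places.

Apply the shoelace formula to the sequence of (X, Y) vertices; enclosed area = 118.25 mm².

118.25 mm²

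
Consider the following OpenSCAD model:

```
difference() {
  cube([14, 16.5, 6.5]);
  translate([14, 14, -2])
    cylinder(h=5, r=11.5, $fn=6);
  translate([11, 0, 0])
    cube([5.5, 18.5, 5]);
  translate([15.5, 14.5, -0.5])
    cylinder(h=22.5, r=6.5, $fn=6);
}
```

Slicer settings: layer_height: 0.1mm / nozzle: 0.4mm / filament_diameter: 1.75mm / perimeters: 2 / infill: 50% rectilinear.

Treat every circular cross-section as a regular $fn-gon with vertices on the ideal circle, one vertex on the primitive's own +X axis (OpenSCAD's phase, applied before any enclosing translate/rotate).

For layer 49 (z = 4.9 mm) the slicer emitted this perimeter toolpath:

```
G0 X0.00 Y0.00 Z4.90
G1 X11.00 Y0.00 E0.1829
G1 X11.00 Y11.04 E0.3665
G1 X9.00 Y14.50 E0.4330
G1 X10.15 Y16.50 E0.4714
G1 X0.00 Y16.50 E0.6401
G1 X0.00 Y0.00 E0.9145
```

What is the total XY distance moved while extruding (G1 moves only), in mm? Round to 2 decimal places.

Sum the Euclidean lengths of each G1 segment: total = 54.99 mm.

54.99 mm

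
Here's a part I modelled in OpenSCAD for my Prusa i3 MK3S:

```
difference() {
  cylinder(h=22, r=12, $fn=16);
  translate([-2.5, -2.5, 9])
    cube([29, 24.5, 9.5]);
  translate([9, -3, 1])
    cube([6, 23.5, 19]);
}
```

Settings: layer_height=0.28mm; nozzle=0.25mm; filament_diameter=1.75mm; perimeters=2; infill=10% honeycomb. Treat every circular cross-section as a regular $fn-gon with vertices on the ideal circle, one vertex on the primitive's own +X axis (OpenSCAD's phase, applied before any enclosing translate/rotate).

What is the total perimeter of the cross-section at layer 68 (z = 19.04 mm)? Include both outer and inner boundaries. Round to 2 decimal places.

At z = 19.04 mm: the r=12 cylinder contributes a regular 16-gon of circumradius 12 (perimeter = 2·16·12.000·sin(180°/16) = 74.91 mm); the cube at (-2.5, -2.5) does not reach this height (z outside [9, 18.5]); the cube at (9, -3) (footprint 6×23.5) is included at this height (perimeter 59.00 mm); After the difference (first − rest): starting from the r=12 cylinder, the 6×23.5 cube at (9, -3) partially overlaps it — only the 23.04 mm² overlap (of its 141.00 mm²) is removed, clipping the outline — boundary = 76.54 mm. Overall, the cross-section is a single solid region. Total boundary length (outer) = 76.54 mm.

76.54 mm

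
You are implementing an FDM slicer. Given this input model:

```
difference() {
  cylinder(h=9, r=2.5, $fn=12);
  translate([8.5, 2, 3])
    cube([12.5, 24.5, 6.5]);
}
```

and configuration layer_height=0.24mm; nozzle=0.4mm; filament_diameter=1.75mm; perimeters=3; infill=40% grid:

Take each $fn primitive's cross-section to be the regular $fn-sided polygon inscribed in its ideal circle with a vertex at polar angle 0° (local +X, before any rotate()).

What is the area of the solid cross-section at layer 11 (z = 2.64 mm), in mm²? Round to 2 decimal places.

18.75 mm²

At z = 2.64 mm: the r=2.5 cylinder gives a regular 12-gon of circumradius 2.5 (constant along its height) (area = (12/2)·2.500²·sin(360°/12) = 18.75 mm²); the cube at (8.5, 2) is absent (z outside [3, 9.5]); Subtracting the remaining from the first: none of the subtracted shapes is present at this height, so the r=2.5 cylinder is unchanged — area = 18.75 mm². Overall, the cross-section is a single solid region. Net area = 18.75 mm².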